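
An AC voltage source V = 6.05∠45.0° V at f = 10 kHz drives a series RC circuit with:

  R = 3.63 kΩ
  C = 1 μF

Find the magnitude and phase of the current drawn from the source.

Step 1 — Angular frequency: ω = 2π·f = 2π·1e+04 = 6.283e+04 rad/s.
Step 2 — Component impedances:
  R: Z = R = 3630 Ω
  C: Z = 1/(jωC) = -j/(ω·C) = 0 - j15.92 Ω
Step 3 — Series combination: Z_total = R + C = 3630 - j15.92 Ω = 3630∠-0.3° Ω.
Step 4 — Source phasor: V = 6.05∠45.0° V = 4.278 + j4.278 V.
Step 5 — Ohm's law: I = V / Z_total = (4.278 + j4.278) / (3630 - j15.92) = 0.001173 + j0.001184 A.
Step 6 — Convert to polar: |I| = 0.001667 A, ∠I = 45.3°.

I = 0.001667∠45.3° A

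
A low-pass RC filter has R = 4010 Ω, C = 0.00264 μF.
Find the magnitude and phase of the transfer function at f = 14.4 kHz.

Step 1 — Angular frequency: ω = 2π·1.44e+04 = 9.048e+04 rad/s.
Step 2 — Transfer function: H(jω) = 1/(1 + jωRC).
Step 3 — Denominator: 1 + jωRC = 1 + j·9.048e+04·4010·2.64e-09 = 1 + j0.9578.
Step 4 — H = 0.5215 - j0.4995.
Step 5 — Magnitude: |H| = 0.7222 (-2.8 dB); phase: φ = -43.8°.

|H| = 0.7222 (-2.8 dB), φ = -43.8°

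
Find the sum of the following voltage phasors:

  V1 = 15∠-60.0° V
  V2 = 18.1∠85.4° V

Step 1 — Convert each phasor to rectangular form:
  V1 = 15·(cos(-60.0°) + j·sin(-60.0°)) = 7.5 - j12.99 V
  V2 = 18.1·(cos(85.4°) + j·sin(85.4°)) = 1.452 + j18.04 V
Step 2 — Sum components: V_total = 8.952 + j5.051 V.
Step 3 — Convert to polar: |V_total| = 10.28 V, ∠V_total = 29.4°.

V_total = 10.28∠29.4° V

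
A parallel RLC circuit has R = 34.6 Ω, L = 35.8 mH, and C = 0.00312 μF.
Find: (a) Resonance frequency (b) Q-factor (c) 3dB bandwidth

Step 1 — Resonance: ω₀ = 1/√(LC) = 1/√(0.0358·3.12e-09) = 9.462e+04 rad/s.
Step 2 — f₀ = ω₀/(2π) = 1.506e+04 Hz.
Step 3 — Parallel Q: Q = R/(ω₀L) = 34.6/(9.462e+04·0.0358) = 0.01021.
Step 4 — Bandwidth: Δω = ω₀/Q = 9.263e+06 rad/s; BW = Δω/(2π) = 1.474e+06 Hz.

(a) f₀ = 1.506e+04 Hz  (b) Q = 0.01021  (c) BW = 1.474e+06 Hz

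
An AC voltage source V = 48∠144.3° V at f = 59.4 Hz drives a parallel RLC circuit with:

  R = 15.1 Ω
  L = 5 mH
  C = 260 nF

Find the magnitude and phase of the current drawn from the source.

Step 1 — Angular frequency: ω = 2π·f = 2π·59.4 = 373.2 rad/s.
Step 2 — Component impedances:
  R: Z = R = 15.1 Ω
  L: Z = jωL = j·373.2·0.005 = 0 + j1.866 Ω
  C: Z = 1/(jωC) = -j/(ω·C) = 0 - j1.031e+04 Ω
Step 3 — Parallel combination: 1/Z_total = 1/R + 1/L + 1/C; Z_total = 0.2272 + j1.838 Ω = 1.852∠83.0° Ω.
Step 4 — Source phasor: V = 48∠144.3° V = -38.98 + j28.01 V.
Step 5 — Ohm's law: I = V / Z_total = (-38.98 + j28.01) / (0.2272 + j1.838) = 12.43 + j22.74 A.
Step 6 — Convert to polar: |I| = 25.91 A, ∠I = 61.3°.

I = 25.91∠61.3° A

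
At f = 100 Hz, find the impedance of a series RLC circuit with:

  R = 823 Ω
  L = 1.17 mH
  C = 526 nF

Step 1 — Angular frequency: ω = 2π·f = 2π·100 = 628.3 rad/s.
Step 2 — Component impedances:
  R: Z = R = 823 Ω
  L: Z = jωL = j·628.3·0.00117 = 0 + j0.7351 Ω
  C: Z = 1/(jωC) = -j/(ω·C) = 0 - j3026 Ω
Step 3 — Series combination: Z_total = R + L + C = 823 - j3025 Ω = 3135∠-74.8° Ω.

Z = 823 - j3025 Ω = 3135∠-74.8° Ω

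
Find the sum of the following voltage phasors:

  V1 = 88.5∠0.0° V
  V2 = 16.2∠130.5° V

Step 1 — Convert each phasor to rectangular form:
  V1 = 88.5·(cos(0.0°) + j·sin(0.0°)) = 88.5 V
  V2 = 16.2·(cos(130.5°) + j·sin(130.5°)) = -10.52 + j12.32 V
Step 2 — Sum components: V_total = 77.98 + j12.32 V.
Step 3 — Convert to polar: |V_total| = 78.95 V, ∠V_total = 9.0°.

V_total = 78.95∠9.0° V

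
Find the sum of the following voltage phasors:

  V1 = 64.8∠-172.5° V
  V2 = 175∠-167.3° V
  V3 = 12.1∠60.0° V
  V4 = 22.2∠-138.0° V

Step 1 — Convert each phasor to rectangular form:
  V1 = 64.8·(cos(-172.5°) + j·sin(-172.5°)) = -64.25 - j8.458 V
  V2 = 175·(cos(-167.3°) + j·sin(-167.3°)) = -170.7 - j38.47 V
  V3 = 12.1·(cos(60.0°) + j·sin(60.0°)) = 6.05 + j10.48 V
  V4 = 22.2·(cos(-138.0°) + j·sin(-138.0°)) = -16.5 - j14.85 V
Step 2 — Sum components: V_total = -245.4 - j51.31 V.
Step 3 — Convert to polar: |V_total| = 250.7 V, ∠V_total = -168.2°.

V_total = 250.7∠-168.2° V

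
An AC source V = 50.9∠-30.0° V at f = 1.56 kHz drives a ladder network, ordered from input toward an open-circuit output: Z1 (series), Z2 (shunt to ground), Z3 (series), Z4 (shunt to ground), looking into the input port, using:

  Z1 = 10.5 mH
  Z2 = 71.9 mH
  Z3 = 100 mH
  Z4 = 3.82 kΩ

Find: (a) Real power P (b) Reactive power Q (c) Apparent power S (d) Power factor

Step 1 — Angular frequency: ω = 2π·f = 2π·1560 = 9802 rad/s.
Step 2 — Component impedances:
  Z1: Z = jωL = j·9802·0.0105 = 0 + j102.9 Ω
  Z2: Z = jωL = j·9802·0.0719 = 0 + j704.7 Ω
  Z3: Z = jωL = j·9802·0.1 = 0 + j980.2 Ω
  Z4: Z = R = 3820 Ω
Step 3 — Ladder network (open output): work backward from the far end, alternating series and parallel combinations. Z_in = 108.8 + j759.7 Ω = 767.4∠81.8° Ω.
Step 4 — Source phasor: V = 50.9∠-30.0° V = 44.08 - j25.45 V.
Step 5 — Current: I = V / Z = -0.02468 - j0.06156 A = 0.06633∠-111.8° A.
Step 6 — Complex power: S = V·I* = 0.4788 + j3.342 VA.
Step 7 — Real power: P = Re(S) = 0.4788 W.
Step 8 — Reactive power: Q = Im(S) = 3.342 VAR.
Step 9 — Apparent power: |S| = 3.376 VA.
Step 10 — Power factor: PF = P/|S| = 0.1418 (lagging).

(a) P = 0.4788 W  (b) Q = 3.342 VAR  (c) S = 3.376 VA  (d) PF = 0.1418 (lagging)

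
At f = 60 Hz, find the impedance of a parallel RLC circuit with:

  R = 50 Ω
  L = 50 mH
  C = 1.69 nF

Step 1 — Angular frequency: ω = 2π·f = 2π·60 = 377 rad/s.
Step 2 — Component impedances:
  R: Z = R = 50 Ω
  L: Z = jωL = j·377·0.05 = 0 + j18.85 Ω
  C: Z = 1/(jωC) = -j/(ω·C) = 0 - j1.57e+06 Ω
Step 3 — Parallel combination: 1/Z_total = 1/R + 1/L + 1/C; Z_total = 6.222 + j16.5 Ω = 17.64∠69.3° Ω.

Z = 6.222 + j16.5 Ω = 17.64∠69.3° Ω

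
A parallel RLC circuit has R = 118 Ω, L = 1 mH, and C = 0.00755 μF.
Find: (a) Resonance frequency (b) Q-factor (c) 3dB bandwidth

Step 1 — Resonance: ω₀ = 1/√(LC) = 1/√(0.001·7.55e-09) = 3.639e+05 rad/s.
Step 2 — f₀ = ω₀/(2π) = 5.792e+04 Hz.
Step 3 — Parallel Q: Q = R/(ω₀L) = 118/(3.639e+05·0.001) = 0.3242.
Step 4 — Bandwidth: Δω = ω₀/Q = 1.122e+06 rad/s; BW = Δω/(2π) = 1.786e+05 Hz.

(a) f₀ = 5.792e+04 Hz  (b) Q = 0.3242  (c) BW = 1.786e+05 Hz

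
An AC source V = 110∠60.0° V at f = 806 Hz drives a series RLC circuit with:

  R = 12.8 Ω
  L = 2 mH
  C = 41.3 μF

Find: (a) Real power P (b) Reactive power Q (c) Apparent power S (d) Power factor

Step 1 — Angular frequency: ω = 2π·f = 2π·806 = 5064 rad/s.
Step 2 — Component impedances:
  R: Z = R = 12.8 Ω
  L: Z = jωL = j·5064·0.002 = 0 + j10.13 Ω
  C: Z = 1/(jωC) = -j/(ω·C) = 0 - j4.781 Ω
Step 3 — Series combination: Z_total = R + L + C = 12.8 + j5.347 Ω = 13.87∠22.7° Ω.
Step 4 — Source phasor: V = 110∠60.0° V = 55 + j95.26 V.
Step 5 — Current: I = V / Z = 6.306 + j4.808 A = 7.93∠37.3° A.
Step 6 — Complex power: S = V·I* = 804.8 + j336.2 VA.
Step 7 — Real power: P = Re(S) = 804.8 W.
Step 8 — Reactive power: Q = Im(S) = 336.2 VAR.
Step 9 — Apparent power: |S| = 872.3 VA.
Step 10 — Power factor: PF = P/|S| = 0.9227 (lagging).

(a) P = 804.8 W  (b) Q = 336.2 VAR  (c) S = 872.3 VA  (d) PF = 0.9227 (lagging)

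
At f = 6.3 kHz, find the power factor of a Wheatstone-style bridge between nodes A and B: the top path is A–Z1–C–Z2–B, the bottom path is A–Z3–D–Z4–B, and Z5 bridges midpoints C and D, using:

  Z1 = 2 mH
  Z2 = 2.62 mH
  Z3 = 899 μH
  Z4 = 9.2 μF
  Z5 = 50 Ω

Step 1 — Angular frequency: ω = 2π·f = 2π·6300 = 3.958e+04 rad/s.
Step 2 — Component impedances:
  Z1: Z = jωL = j·3.958e+04·0.002 = 0 + j79.17 Ω
  Z2: Z = jωL = j·3.958e+04·0.00262 = 0 + j103.7 Ω
  Z3: Z = jωL = j·3.958e+04·0.000899 = 0 + j35.59 Ω
  Z4: Z = 1/(jωC) = -j/(ω·C) = 0 - j2.746 Ω
  Z5: Z = R = 50 Ω
Step 3 — Bridge requires nodal analysis (the Z5 bridge couples midpoints C and D, so the two paths cannot be reduced to a simple series/parallel combination). Setting node B to ground and injecting 1 A at node A, the 3-node admittance system at A, C, D solves to V_A = Z_AB = 3.048 + j24.57 Ω = 24.76∠82.9° Ω.
Step 4 — Power factor: PF = cos(φ) = Re(Z)/|Z| = 3.048/24.76 = 0.1231.
Step 5 — Type: Im(Z) = 24.57 ⇒ lagging (phase φ = 82.9°).

PF = 0.1231 (lagging, φ = 82.9°)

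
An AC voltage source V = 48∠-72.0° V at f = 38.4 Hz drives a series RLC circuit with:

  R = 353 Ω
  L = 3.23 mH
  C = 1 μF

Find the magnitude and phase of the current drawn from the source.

Step 1 — Angular frequency: ω = 2π·f = 2π·38.4 = 241.3 rad/s.
Step 2 — Component impedances:
  R: Z = R = 353 Ω
  L: Z = jωL = j·241.3·0.00323 = 0 + j0.7793 Ω
  C: Z = 1/(jωC) = -j/(ω·C) = 0 - j4145 Ω
Step 3 — Series combination: Z_total = R + L + C = 353 - j4144 Ω = 4159∠-85.1° Ω.
Step 4 — Source phasor: V = 48∠-72.0° V = 14.83 - j45.65 V.
Step 5 — Ohm's law: I = V / Z_total = (14.83 - j45.65) / (353 - j4144) = 0.01124 + j0.002622 A.
Step 6 — Convert to polar: |I| = 0.01154 A, ∠I = 13.1°.

I = 0.01154∠13.1° A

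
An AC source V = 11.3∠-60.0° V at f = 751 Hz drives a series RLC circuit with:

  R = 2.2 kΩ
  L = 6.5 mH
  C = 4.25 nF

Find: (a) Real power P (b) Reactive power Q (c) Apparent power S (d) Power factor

Step 1 — Angular frequency: ω = 2π·f = 2π·751 = 4719 rad/s.
Step 2 — Component impedances:
  R: Z = R = 2200 Ω
  L: Z = jωL = j·4719·0.0065 = 0 + j30.67 Ω
  C: Z = 1/(jωC) = -j/(ω·C) = 0 - j4.986e+04 Ω
Step 3 — Series combination: Z_total = R + L + C = 2200 - j4.983e+04 Ω = 4.988e+04∠-87.5° Ω.
Step 4 — Source phasor: V = 11.3∠-60.0° V = 5.65 - j9.786 V.
Step 5 — Current: I = V / Z = 0.000201 + j0.0001045 A = 0.0002265∠27.5° A.
Step 6 — Complex power: S = V·I* = 0.0001129 - j0.002557 VA.
Step 7 — Real power: P = Re(S) = 0.0001129 W.
Step 8 — Reactive power: Q = Im(S) = -0.002557 VAR.
Step 9 — Apparent power: |S| = 0.00256 VA.
Step 10 — Power factor: PF = P/|S| = 0.0441 (leading).

(a) P = 0.0001129 W  (b) Q = -0.002557 VAR  (c) S = 0.00256 VA  (d) PF = 0.0441 (leading)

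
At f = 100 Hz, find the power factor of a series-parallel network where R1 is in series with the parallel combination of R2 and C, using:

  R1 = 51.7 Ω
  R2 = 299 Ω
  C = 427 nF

Step 1 — Angular frequency: ω = 2π·f = 2π·100 = 628.3 rad/s.
Step 2 — Component impedances:
  R1: Z = R = 51.7 Ω
  R2: Z = R = 299 Ω
  C: Z = 1/(jωC) = -j/(ω·C) = 0 - j3727 Ω
Step 3 — Parallel branch: R2 || C = 1/(1/R2 + 1/C) = 297.1 - j23.83 Ω.
Step 4 — Series with R1: Z_total = R1 + (R2 || C) = 348.8 - j23.83 Ω = 349.6∠-3.9° Ω.
Step 5 — Power factor: PF = cos(φ) = Re(Z)/|Z| = 348.8/349.6 = 0.9977.
Step 6 — Type: Im(Z) = -23.83 ⇒ leading (phase φ = -3.9°).

PF = 0.9977 (leading, φ = -3.9°)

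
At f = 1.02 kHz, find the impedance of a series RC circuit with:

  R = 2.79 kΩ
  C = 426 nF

Step 1 — Angular frequency: ω = 2π·f = 2π·1020 = 6409 rad/s.
Step 2 — Component impedances:
  R: Z = R = 2790 Ω
  C: Z = 1/(jωC) = -j/(ω·C) = 0 - j366.3 Ω
Step 3 — Series combination: Z_total = R + C = 2790 - j366.3 Ω = 2814∠-7.5° Ω.

Z = 2790 - j366.3 Ω = 2814∠-7.5° Ω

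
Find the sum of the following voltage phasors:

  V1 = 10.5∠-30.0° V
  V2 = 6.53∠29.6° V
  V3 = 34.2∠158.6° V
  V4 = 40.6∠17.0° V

Step 1 — Convert each phasor to rectangular form:
  V1 = 10.5·(cos(-30.0°) + j·sin(-30.0°)) = 9.093 - j5.25 V
  V2 = 6.53·(cos(29.6°) + j·sin(29.6°)) = 5.678 + j3.225 V
  V3 = 34.2·(cos(158.6°) + j·sin(158.6°)) = -31.84 + j12.48 V
  V4 = 40.6·(cos(17.0°) + j·sin(17.0°)) = 38.83 + j11.87 V
Step 2 — Sum components: V_total = 21.75 + j22.32 V.
Step 3 — Convert to polar: |V_total| = 31.17 V, ∠V_total = 45.7°.

V_total = 31.17∠45.7° V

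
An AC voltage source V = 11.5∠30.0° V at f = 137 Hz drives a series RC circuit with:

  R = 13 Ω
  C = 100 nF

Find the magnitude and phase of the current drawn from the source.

Step 1 — Angular frequency: ω = 2π·f = 2π·137 = 860.8 rad/s.
Step 2 — Component impedances:
  R: Z = R = 13 Ω
  C: Z = 1/(jωC) = -j/(ω·C) = 0 - j1.162e+04 Ω
Step 3 — Series combination: Z_total = R + C = 13 - j1.162e+04 Ω = 1.162e+04∠-89.9° Ω.
Step 4 — Source phasor: V = 11.5∠30.0° V = 9.959 + j5.75 V.
Step 5 — Ohm's law: I = V / Z_total = (9.959 + j5.75) / (13 - j1.162e+04) = -0.000494 + j0.0008578 A.
Step 6 — Convert to polar: |I| = 0.0009899 A, ∠I = 119.9°.

I = 0.0009899∠119.9° A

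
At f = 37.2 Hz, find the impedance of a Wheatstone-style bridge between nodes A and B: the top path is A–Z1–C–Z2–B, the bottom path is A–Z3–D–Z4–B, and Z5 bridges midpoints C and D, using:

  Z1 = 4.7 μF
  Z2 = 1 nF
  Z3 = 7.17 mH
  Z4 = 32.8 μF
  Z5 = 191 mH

Step 1 — Angular frequency: ω = 2π·f = 2π·37.2 = 233.7 rad/s.
Step 2 — Component impedances:
  Z1: Z = 1/(jωC) = -j/(ω·C) = 0 - j910.3 Ω
  Z2: Z = 1/(jωC) = -j/(ω·C) = 0 - j4.278e+06 Ω
  Z3: Z = jωL = j·233.7·0.00717 = 0 + j1.676 Ω
  Z4: Z = 1/(jωC) = -j/(ω·C) = 0 - j130.4 Ω
  Z5: Z = jωL = j·233.7·0.191 = 0 + j44.64 Ω
Step 3 — Bridge requires nodal analysis (the Z5 bridge couples midpoints C and D, so the two paths cannot be reduced to a simple series/parallel combination). Setting node B to ground and injecting 1 A at node A, the 3-node admittance system at A, C, D solves to V_A = Z_AB = 0 - j128.8 Ω = 128.8∠-90.0° Ω.

Z = 0 - j128.8 Ω = 128.8∠-90.0° Ω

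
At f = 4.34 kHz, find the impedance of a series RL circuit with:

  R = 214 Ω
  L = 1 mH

Step 1 — Angular frequency: ω = 2π·f = 2π·4340 = 2.727e+04 rad/s.
Step 2 — Component impedances:
  R: Z = R = 214 Ω
  L: Z = jωL = j·2.727e+04·0.001 = 0 + j27.27 Ω
Step 3 — Series combination: Z_total = R + L = 214 + j27.27 Ω = 215.7∠7.3° Ω.

Z = 214 + j27.27 Ω = 215.7∠7.3° Ω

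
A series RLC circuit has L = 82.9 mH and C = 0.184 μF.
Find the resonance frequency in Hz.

Step 1 — Resonance condition Im(Z)=0 gives ω₀ = 1/√(LC).
Step 2 — ω₀ = 1/√(0.0829·1.84e-07) = 8097 rad/s.
Step 3 — f₀ = ω₀/(2π) = 1289 Hz.

f₀ = 1289 Hz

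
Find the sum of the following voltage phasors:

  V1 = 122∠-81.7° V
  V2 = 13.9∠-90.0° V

Step 1 — Convert each phasor to rectangular form:
  V1 = 122·(cos(-81.7°) + j·sin(-81.7°)) = 17.61 - j120.7 V
  V2 = 13.9·(cos(-90.0°) + j·sin(-90.0°)) = 0 - j13.9 V
Step 2 — Sum components: V_total = 17.61 - j134.6 V.
Step 3 — Convert to polar: |V_total| = 135.8 V, ∠V_total = -82.5°.

V_total = 135.8∠-82.5° V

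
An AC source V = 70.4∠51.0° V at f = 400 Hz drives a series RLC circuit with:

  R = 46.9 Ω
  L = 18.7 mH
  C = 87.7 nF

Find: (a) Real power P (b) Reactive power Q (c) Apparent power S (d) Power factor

Step 1 — Angular frequency: ω = 2π·f = 2π·400 = 2513 rad/s.
Step 2 — Component impedances:
  R: Z = R = 46.9 Ω
  L: Z = jωL = j·2513·0.0187 = 0 + j47 Ω
  C: Z = 1/(jωC) = -j/(ω·C) = 0 - j4537 Ω
Step 3 — Series combination: Z_total = R + L + C = 46.9 - j4490 Ω = 4490∠-89.4° Ω.
Step 4 — Source phasor: V = 70.4∠51.0° V = 44.3 + j54.71 V.
Step 5 — Current: I = V / Z = -0.01208 + j0.009994 A = 0.01568∠140.4° A.
Step 6 — Complex power: S = V·I* = 0.01153 - j1.104 VA.
Step 7 — Real power: P = Re(S) = 0.01153 W.
Step 8 — Reactive power: Q = Im(S) = -1.104 VAR.
Step 9 — Apparent power: |S| = 1.104 VA.
Step 10 — Power factor: PF = P/|S| = 0.01045 (leading).

(a) P = 0.01153 W  (b) Q = -1.104 VAR  (c) S = 1.104 VA  (d) PF = 0.01045 (leading)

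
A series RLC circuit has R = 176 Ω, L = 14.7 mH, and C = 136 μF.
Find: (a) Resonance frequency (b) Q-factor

Step 1 — Resonance condition Im(Z)=0 gives ω₀ = 1/√(LC).
Step 2 — ω₀ = 1/√(0.0147·0.000136) = 707.2 rad/s.
Step 3 — f₀ = ω₀/(2π) = 112.6 Hz.
Step 4 — Series Q: Q = ω₀L/R = 707.2·0.0147/176 = 0.05907.

(a) f₀ = 112.6 Hz  (b) Q = 0.05907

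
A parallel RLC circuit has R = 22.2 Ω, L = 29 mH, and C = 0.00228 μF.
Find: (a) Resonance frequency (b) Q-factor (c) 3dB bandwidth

Step 1 — Resonance: ω₀ = 1/√(LC) = 1/√(0.029·2.28e-09) = 1.23e+05 rad/s.
Step 2 — f₀ = ω₀/(2π) = 1.957e+04 Hz.
Step 3 — Parallel Q: Q = R/(ω₀L) = 22.2/(1.23e+05·0.029) = 0.006225.
Step 4 — Bandwidth: Δω = ω₀/Q = 1.976e+07 rad/s; BW = Δω/(2π) = 3.144e+06 Hz.

(a) f₀ = 1.957e+04 Hz  (b) Q = 0.006225  (c) BW = 3.144e+06 Hz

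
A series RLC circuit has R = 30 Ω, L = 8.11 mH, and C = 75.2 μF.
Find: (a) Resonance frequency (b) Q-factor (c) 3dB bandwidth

Step 1 — Resonance: ω₀ = 1/√(LC) = 1/√(0.00811·7.52e-05) = 1281 rad/s.
Step 2 — f₀ = ω₀/(2π) = 203.8 Hz.
Step 3 — Series Q: Q = ω₀L/R = 1281·0.00811/30 = 0.3462.
Step 4 — Bandwidth: Δω = ω₀/Q = 3699 rad/s; BW = Δω/(2π) = 588.7 Hz.

(a) f₀ = 203.8 Hz  (b) Q = 0.3462  (c) BW = 588.7 Hz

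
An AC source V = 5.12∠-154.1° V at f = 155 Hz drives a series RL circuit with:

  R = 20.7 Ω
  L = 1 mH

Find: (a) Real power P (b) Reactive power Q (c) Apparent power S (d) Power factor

Step 1 — Angular frequency: ω = 2π·f = 2π·155 = 973.9 rad/s.
Step 2 — Component impedances:
  R: Z = R = 20.7 Ω
  L: Z = jωL = j·973.9·0.001 = 0 + j0.9739 Ω
Step 3 — Series combination: Z_total = R + L = 20.7 + j0.9739 Ω = 20.72∠2.7° Ω.
Step 4 — Source phasor: V = 5.12∠-154.1° V = -4.606 - j2.236 V.
Step 5 — Current: I = V / Z = -0.2271 - j0.09736 A = 0.2471∠-156.8° A.
Step 6 — Complex power: S = V·I* = 1.264 + j0.05945 VA.
Step 7 — Real power: P = Re(S) = 1.264 W.
Step 8 — Reactive power: Q = Im(S) = 0.05945 VAR.
Step 9 — Apparent power: |S| = 1.265 VA.
Step 10 — Power factor: PF = P/|S| = 0.9989 (lagging).

(a) P = 1.264 W  (b) Q = 0.05945 VAR  (c) S = 1.265 VA  (d) PF = 0.9989 (lagging)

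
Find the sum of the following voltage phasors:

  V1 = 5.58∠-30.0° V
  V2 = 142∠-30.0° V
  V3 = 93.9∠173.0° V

Step 1 — Convert each phasor to rectangular form:
  V1 = 5.58·(cos(-30.0°) + j·sin(-30.0°)) = 4.832 - j2.79 V
  V2 = 142·(cos(-30.0°) + j·sin(-30.0°)) = 123 - j71 V
  V3 = 93.9·(cos(173.0°) + j·sin(173.0°)) = -93.2 + j11.44 V
Step 2 — Sum components: V_total = 34.61 - j62.35 V.
Step 3 — Convert to polar: |V_total| = 71.31 V, ∠V_total = -61.0°.

V_total = 71.31∠-61.0° V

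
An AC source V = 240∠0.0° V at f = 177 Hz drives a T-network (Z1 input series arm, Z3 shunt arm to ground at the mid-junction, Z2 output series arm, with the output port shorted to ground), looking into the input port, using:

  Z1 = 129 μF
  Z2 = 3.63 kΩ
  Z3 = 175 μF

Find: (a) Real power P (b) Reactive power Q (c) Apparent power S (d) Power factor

Step 1 — Angular frequency: ω = 2π·f = 2π·177 = 1112 rad/s.
Step 2 — Component impedances:
  Z1: Z = 1/(jωC) = -j/(ω·C) = 0 - j6.97 Ω
  Z2: Z = R = 3630 Ω
  Z3: Z = 1/(jωC) = -j/(ω·C) = 0 - j5.138 Ω
Step 3 — With the output port shorted to ground, the output series arm Z2 runs from the junction to ground; the shunt arm Z3 also runs from the junction to ground. They appear in parallel: Z3 || Z2 = 0.007273 - j5.138 Ω.
Step 4 — Series with input arm Z1: Z_in = Z1 + (Z3 || Z2) = 0.007273 - j12.11 Ω = 12.11∠-90.0° Ω.
Step 5 — Source phasor: V = 240∠0.0° V = 240 V.
Step 6 — Current: I = V / Z = 0.01191 + j19.82 A = 19.82∠90.0° A.
Step 7 — Complex power: S = V·I* = 2.857 - j4757 VA.
Step 8 — Real power: P = Re(S) = 2.857 W.
Step 9 — Reactive power: Q = Im(S) = -4757 VAR.
Step 10 — Apparent power: |S| = 4757 VA.
Step 11 — Power factor: PF = P/|S| = 0.0006006 (leading).

(a) P = 2.857 W  (b) Q = -4757 VAR  (c) S = 4757 VA  (d) PF = 0.0006006 (leading)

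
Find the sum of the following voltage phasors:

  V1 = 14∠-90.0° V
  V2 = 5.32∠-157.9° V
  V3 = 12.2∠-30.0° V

Step 1 — Convert each phasor to rectangular form:
  V1 = 14·(cos(-90.0°) + j·sin(-90.0°)) = 0 - j14 V
  V2 = 5.32·(cos(-157.9°) + j·sin(-157.9°)) = -4.929 - j2.002 V
  V3 = 12.2·(cos(-30.0°) + j·sin(-30.0°)) = 10.57 - j6.1 V
Step 2 — Sum components: V_total = 5.636 - j22.1 V.
Step 3 — Convert to polar: |V_total| = 22.81 V, ∠V_total = -75.7°.

V_total = 22.81∠-75.7° V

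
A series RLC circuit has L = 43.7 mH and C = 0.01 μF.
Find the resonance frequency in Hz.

Step 1 — Resonance condition Im(Z)=0 gives ω₀ = 1/√(LC).
Step 2 — ω₀ = 1/√(0.0437·1e-08) = 4.784e+04 rad/s.
Step 3 — f₀ = ω₀/(2π) = 7613 Hz.

f₀ = 7613 Hz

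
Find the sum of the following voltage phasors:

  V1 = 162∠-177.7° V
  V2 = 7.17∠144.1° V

Step 1 — Convert each phasor to rectangular form:
  V1 = 162·(cos(-177.7°) + j·sin(-177.7°)) = -161.9 - j6.501 V
  V2 = 7.17·(cos(144.1°) + j·sin(144.1°)) = -5.808 + j4.204 V
Step 2 — Sum components: V_total = -167.7 - j2.297 V.
Step 3 — Convert to polar: |V_total| = 167.7 V, ∠V_total = -179.2°.

V_total = 167.7∠-179.2° V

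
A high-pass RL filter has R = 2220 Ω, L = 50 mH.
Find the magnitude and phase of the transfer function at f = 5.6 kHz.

Step 1 — Angular frequency: ω = 2π·5600 = 3.519e+04 rad/s.
Step 2 — Transfer function: H(jω) = jωL/(R + jωL).
Step 3 — Numerator jωL = j·1759; denominator R + jωL = 2220 + j1759.
Step 4 — H = 0.3858 + j0.4868.
Step 5 — Magnitude: |H| = 0.6211 (-4.1 dB); phase: φ = 51.6°.

|H| = 0.6211 (-4.1 dB), φ = 51.6°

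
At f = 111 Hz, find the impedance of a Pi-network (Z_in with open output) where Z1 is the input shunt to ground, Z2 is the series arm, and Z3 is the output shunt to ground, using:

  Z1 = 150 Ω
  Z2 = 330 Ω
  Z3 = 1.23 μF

Step 1 — Angular frequency: ω = 2π·f = 2π·111 = 697.4 rad/s.
Step 2 — Component impedances:
  Z1: Z = R = 150 Ω
  Z2: Z = R = 330 Ω
  Z3: Z = 1/(jωC) = -j/(ω·C) = 0 - j1166 Ω
Step 3 — With open output, the series arm Z2 and the output shunt Z3 appear in series to ground: Z2 + Z3 = 330 - j1166 Ω.
Step 4 — Parallel with input shunt Z1: Z_in = Z1 || (Z2 + Z3) = 143.2 - j16.5 Ω = 144.2∠-6.6° Ω.

Z = 143.2 - j16.5 Ω = 144.2∠-6.6° Ω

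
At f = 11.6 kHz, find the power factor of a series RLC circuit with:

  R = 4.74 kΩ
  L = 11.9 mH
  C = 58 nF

Step 1 — Angular frequency: ω = 2π·f = 2π·1.16e+04 = 7.288e+04 rad/s.
Step 2 — Component impedances:
  R: Z = R = 4740 Ω
  L: Z = jωL = j·7.288e+04·0.0119 = 0 + j867.3 Ω
  C: Z = 1/(jωC) = -j/(ω·C) = 0 - j236.6 Ω
Step 3 — Series combination: Z_total = R + L + C = 4740 + j630.8 Ω = 4782∠7.6° Ω.
Step 4 — Power factor: PF = cos(φ) = Re(Z)/|Z| = 4740/4781.8 = 0.9913.
Step 5 — Type: Im(Z) = 630.8 ⇒ lagging (phase φ = 7.6°).

PF = 0.9913 (lagging, φ = 7.6°)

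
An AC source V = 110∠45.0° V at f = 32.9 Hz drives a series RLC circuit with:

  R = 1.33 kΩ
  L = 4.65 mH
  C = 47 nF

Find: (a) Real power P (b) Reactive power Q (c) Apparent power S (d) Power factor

Step 1 — Angular frequency: ω = 2π·f = 2π·32.9 = 206.7 rad/s.
Step 2 — Component impedances:
  R: Z = R = 1330 Ω
  L: Z = jωL = j·206.7·0.00465 = 0 + j0.9612 Ω
  C: Z = 1/(jωC) = -j/(ω·C) = 0 - j1.029e+05 Ω
Step 3 — Series combination: Z_total = R + L + C = 1330 - j1.029e+05 Ω = 1.029e+05∠-89.3° Ω.
Step 4 — Source phasor: V = 110∠45.0° V = 77.78 + j77.78 V.
Step 5 — Current: I = V / Z = -0.0007458 + j0.0007653 A = 0.001069∠134.3° A.
Step 6 — Complex power: S = V·I* = 0.001519 - j0.1175 VA.
Step 7 — Real power: P = Re(S) = 0.001519 W.
Step 8 — Reactive power: Q = Im(S) = -0.1175 VAR.
Step 9 — Apparent power: |S| = 0.1176 VA.
Step 10 — Power factor: PF = P/|S| = 0.01292 (leading).

(a) P = 0.001519 W  (b) Q = -0.1175 VAR  (c) S = 0.1176 VA  (d) PF = 0.01292 (leading)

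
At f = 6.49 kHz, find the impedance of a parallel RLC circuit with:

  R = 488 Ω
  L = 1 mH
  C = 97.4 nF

Step 1 — Angular frequency: ω = 2π·f = 2π·6490 = 4.078e+04 rad/s.
Step 2 — Component impedances:
  R: Z = R = 488 Ω
  L: Z = jωL = j·4.078e+04·0.001 = 0 + j40.78 Ω
  C: Z = 1/(jωC) = -j/(ω·C) = 0 - j251.8 Ω
Step 3 — Parallel combination: 1/Z_total = 1/R + 1/L + 1/C; Z_total = 4.804 + j48.18 Ω = 48.42∠84.3° Ω.

Z = 4.804 + j48.18 Ω = 48.42∠84.3° Ω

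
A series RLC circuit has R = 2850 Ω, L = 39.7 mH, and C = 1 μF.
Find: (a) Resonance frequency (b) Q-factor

Step 1 — Resonance condition Im(Z)=0 gives ω₀ = 1/√(LC).
Step 2 — ω₀ = 1/√(0.0397·1e-06) = 5019 rad/s.
Step 3 — f₀ = ω₀/(2π) = 798.8 Hz.
Step 4 — Series Q: Q = ω₀L/R = 5019·0.0397/2850 = 0.06991.

(a) f₀ = 798.8 Hz  (b) Q = 0.06991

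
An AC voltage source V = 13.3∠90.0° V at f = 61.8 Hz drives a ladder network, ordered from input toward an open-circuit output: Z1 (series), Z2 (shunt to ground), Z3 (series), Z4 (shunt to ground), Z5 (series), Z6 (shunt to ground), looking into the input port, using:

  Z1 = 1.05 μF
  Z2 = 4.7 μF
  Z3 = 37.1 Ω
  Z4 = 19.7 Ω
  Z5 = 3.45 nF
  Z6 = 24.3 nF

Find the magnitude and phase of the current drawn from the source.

Step 1 — Angular frequency: ω = 2π·f = 2π·61.8 = 388.3 rad/s.
Step 2 — Component impedances:
  Z1: Z = 1/(jωC) = -j/(ω·C) = 0 - j2453 Ω
  Z2: Z = 1/(jωC) = -j/(ω·C) = 0 - j547.9 Ω
  Z3: Z = R = 37.1 Ω
  Z4: Z = R = 19.7 Ω
  Z5: Z = 1/(jωC) = -j/(ω·C) = 0 - j7.465e+05 Ω
  Z6: Z = 1/(jωC) = -j/(ω·C) = 0 - j1.06e+05 Ω
Step 3 — Ladder network (open output): work backward from the far end, alternating series and parallel combinations. Z_in = 56.2 - j2459 Ω = 2459∠-88.7° Ω.
Step 4 — Source phasor: V = 13.3∠90.0° V = 0 + j13.3 V.
Step 5 — Ohm's law: I = V / Z_total = (0 + j13.3) / (56.2 - j2459) = -0.005407 + j0.0001236 A.
Step 6 — Convert to polar: |I| = 0.005408 A, ∠I = 178.7°.

I = 0.005408∠178.7° A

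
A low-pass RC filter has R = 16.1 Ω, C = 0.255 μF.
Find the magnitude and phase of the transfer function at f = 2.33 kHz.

Step 1 — Angular frequency: ω = 2π·2330 = 1.464e+04 rad/s.
Step 2 — Transfer function: H(jω) = 1/(1 + jωRC).
Step 3 — Denominator: 1 + jωRC = 1 + j·1.464e+04·16.1·2.55e-07 = 1 + j0.0601.
Step 4 — H = 0.9964 - j0.05989.
Step 5 — Magnitude: |H| = 0.9982 (-0.0 dB); phase: φ = -3.4°.

|H| = 0.9982 (-0.0 dB), φ = -3.4°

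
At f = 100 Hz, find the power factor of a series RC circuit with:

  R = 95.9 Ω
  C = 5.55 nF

Step 1 — Angular frequency: ω = 2π·f = 2π·100 = 628.3 rad/s.
Step 2 — Component impedances:
  R: Z = R = 95.9 Ω
  C: Z = 1/(jωC) = -j/(ω·C) = 0 - j2.868e+05 Ω
Step 3 — Series combination: Z_total = R + C = 95.9 - j2.868e+05 Ω = 2.868e+05∠-90.0° Ω.
Step 4 — Power factor: PF = cos(φ) = Re(Z)/|Z| = 95.9/2.868e+05 = 0.0003344.
Step 5 — Type: Im(Z) = -2.868e+05 ⇒ leading (phase φ = -90.0°).

PF = 0.0003344 (leading, φ = -90.0°)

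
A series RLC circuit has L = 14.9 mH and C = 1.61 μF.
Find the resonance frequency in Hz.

Step 1 — Resonance condition Im(Z)=0 gives ω₀ = 1/√(LC).
Step 2 — ω₀ = 1/√(0.0149·1.61e-06) = 6456 rad/s.
Step 3 — f₀ = ω₀/(2π) = 1028 Hz.

f₀ = 1028 Hz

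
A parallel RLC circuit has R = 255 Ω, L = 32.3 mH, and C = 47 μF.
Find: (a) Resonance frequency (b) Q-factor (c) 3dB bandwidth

Step 1 — Resonance: ω₀ = 1/√(LC) = 1/√(0.0323·4.7e-05) = 811.6 rad/s.
Step 2 — f₀ = ω₀/(2π) = 129.2 Hz.
Step 3 — Parallel Q: Q = R/(ω₀L) = 255/(811.6·0.0323) = 9.727.
Step 4 — Bandwidth: Δω = ω₀/Q = 83.44 rad/s; BW = Δω/(2π) = 13.28 Hz.

(a) f₀ = 129.2 Hz  (b) Q = 9.727  (c) BW = 13.28 Hz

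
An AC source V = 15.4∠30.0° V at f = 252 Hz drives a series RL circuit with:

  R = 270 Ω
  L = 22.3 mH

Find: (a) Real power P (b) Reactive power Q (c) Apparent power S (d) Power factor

Step 1 — Angular frequency: ω = 2π·f = 2π·252 = 1583 rad/s.
Step 2 — Component impedances:
  R: Z = R = 270 Ω
  L: Z = jωL = j·1583·0.0223 = 0 + j35.31 Ω
Step 3 — Series combination: Z_total = R + L = 270 + j35.31 Ω = 272.3∠7.5° Ω.
Step 4 — Source phasor: V = 15.4∠30.0° V = 13.34 + j7.7 V.
Step 5 — Current: I = V / Z = 0.05223 + j0.02169 A = 0.05656∠22.5° A.
Step 6 — Complex power: S = V·I* = 0.8636 + j0.1129 VA.
Step 7 — Real power: P = Re(S) = 0.8636 W.
Step 8 — Reactive power: Q = Im(S) = 0.1129 VAR.
Step 9 — Apparent power: |S| = 0.871 VA.
Step 10 — Power factor: PF = P/|S| = 0.9916 (lagging).

(a) P = 0.8636 W  (b) Q = 0.1129 VAR  (c) S = 0.871 VA  (d) PF = 0.9916 (lagging)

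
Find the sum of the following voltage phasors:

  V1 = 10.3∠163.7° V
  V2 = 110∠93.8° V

Step 1 — Convert each phasor to rectangular form:
  V1 = 10.3·(cos(163.7°) + j·sin(163.7°)) = -9.886 + j2.891 V
  V2 = 110·(cos(93.8°) + j·sin(93.8°)) = -7.29 + j109.8 V
Step 2 — Sum components: V_total = -17.18 + j112.6 V.
Step 3 — Convert to polar: |V_total| = 114 V, ∠V_total = 98.7°.

V_total = 114∠98.7° V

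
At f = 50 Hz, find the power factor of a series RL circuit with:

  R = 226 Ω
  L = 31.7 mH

Step 1 — Angular frequency: ω = 2π·f = 2π·50 = 314.2 rad/s.
Step 2 — Component impedances:
  R: Z = R = 226 Ω
  L: Z = jωL = j·314.2·0.0317 = 0 + j9.959 Ω
Step 3 — Series combination: Z_total = R + L = 226 + j9.959 Ω = 226.2∠2.5° Ω.
Step 4 — Power factor: PF = cos(φ) = Re(Z)/|Z| = 226/226.22 = 0.999.
Step 5 — Type: Im(Z) = 9.959 ⇒ lagging (phase φ = 2.5°).

PF = 0.999 (lagging, φ = 2.5°)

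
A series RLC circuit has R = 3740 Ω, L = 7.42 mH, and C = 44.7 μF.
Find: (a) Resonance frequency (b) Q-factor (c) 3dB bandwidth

Step 1 — Resonance condition Im(Z)=0 gives ω₀ = 1/√(LC).
Step 2 — ω₀ = 1/√(0.00742·4.47e-05) = 1736 rad/s.
Step 3 — f₀ = ω₀/(2π) = 276.4 Hz.
Step 4 — Series Q: Q = ω₀L/R = 1736·0.00742/3740 = 0.003445.
Step 5 — 3dB bandwidth: Δω = ω₀/Q = 5.04e+05 rad/s; BW = Δω/(2π) = 8.022e+04 Hz.

(a) f₀ = 276.4 Hz  (b) Q = 0.003445  (c) BW = 8.022e+04 Hz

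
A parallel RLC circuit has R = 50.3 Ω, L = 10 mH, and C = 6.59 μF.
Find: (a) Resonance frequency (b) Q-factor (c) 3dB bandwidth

Step 1 — Resonance: ω₀ = 1/√(LC) = 1/√(0.01·6.59e-06) = 3895 rad/s.
Step 2 — f₀ = ω₀/(2π) = 620 Hz.
Step 3 — Parallel Q: Q = R/(ω₀L) = 50.3/(3895·0.01) = 1.291.
Step 4 — Bandwidth: Δω = ω₀/Q = 3017 rad/s; BW = Δω/(2π) = 480.1 Hz.

(a) f₀ = 620 Hz  (b) Q = 1.291  (c) BW = 480.1 Hz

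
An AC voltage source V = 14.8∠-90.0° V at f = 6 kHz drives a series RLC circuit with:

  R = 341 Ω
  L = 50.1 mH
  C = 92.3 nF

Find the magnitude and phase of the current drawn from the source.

Step 1 — Angular frequency: ω = 2π·f = 2π·6000 = 3.77e+04 rad/s.
Step 2 — Component impedances:
  R: Z = R = 341 Ω
  L: Z = jωL = j·3.77e+04·0.0501 = 0 + j1889 Ω
  C: Z = 1/(jωC) = -j/(ω·C) = 0 - j287.4 Ω
Step 3 — Series combination: Z_total = R + L + C = 341 + j1601 Ω = 1637∠78.0° Ω.
Step 4 — Source phasor: V = 14.8∠-90.0° V = 0 - j14.8 V.
Step 5 — Ohm's law: I = V / Z_total = (0 - j14.8) / (341 + j1601) = -0.008841 - j0.001883 A.
Step 6 — Convert to polar: |I| = 0.00904 A, ∠I = -168.0°.

I = 0.00904∠-168.0° A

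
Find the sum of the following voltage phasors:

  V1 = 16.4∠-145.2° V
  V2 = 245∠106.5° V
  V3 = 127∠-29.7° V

Step 1 — Convert each phasor to rectangular form:
  V1 = 16.4·(cos(-145.2°) + j·sin(-145.2°)) = -13.47 - j9.36 V
  V2 = 245·(cos(106.5°) + j·sin(106.5°)) = -69.58 + j234.9 V
  V3 = 127·(cos(-29.7°) + j·sin(-29.7°)) = 110.3 - j62.92 V
Step 2 — Sum components: V_total = 27.27 + j162.6 V.
Step 3 — Convert to polar: |V_total| = 164.9 V, ∠V_total = 80.5°.

V_total = 164.9∠80.5° V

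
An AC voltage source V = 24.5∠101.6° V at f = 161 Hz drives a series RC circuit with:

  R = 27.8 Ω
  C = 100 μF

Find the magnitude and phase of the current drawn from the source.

Step 1 — Angular frequency: ω = 2π·f = 2π·161 = 1012 rad/s.
Step 2 — Component impedances:
  R: Z = R = 27.8 Ω
  C: Z = 1/(jωC) = -j/(ω·C) = 0 - j9.885 Ω
Step 3 — Series combination: Z_total = R + C = 27.8 - j9.885 Ω = 29.51∠-19.6° Ω.
Step 4 — Source phasor: V = 24.5∠101.6° V = -4.926 + j24 V.
Step 5 — Ohm's law: I = V / Z_total = (-4.926 + j24) / (27.8 - j9.885) = -0.4298 + j0.7104 A.
Step 6 — Convert to polar: |I| = 0.8304 A, ∠I = 121.2°.

I = 0.8304∠121.2° A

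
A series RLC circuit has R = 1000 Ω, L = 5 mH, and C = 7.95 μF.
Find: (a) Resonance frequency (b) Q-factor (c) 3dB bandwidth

Step 1 — Resonance condition Im(Z)=0 gives ω₀ = 1/√(LC).
Step 2 — ω₀ = 1/√(0.005·7.95e-06) = 5016 rad/s.
Step 3 — f₀ = ω₀/(2π) = 798.3 Hz.
Step 4 — Series Q: Q = ω₀L/R = 5016·0.005/1000 = 0.02508.
Step 5 — 3dB bandwidth: Δω = ω₀/Q = 2e+05 rad/s; BW = Δω/(2π) = 3.183e+04 Hz.

(a) f₀ = 798.3 Hz  (b) Q = 0.02508  (c) BW = 3.183e+04 Hz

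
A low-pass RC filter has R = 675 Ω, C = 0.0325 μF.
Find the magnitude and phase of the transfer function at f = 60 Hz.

Step 1 — Angular frequency: ω = 2π·60 = 377 rad/s.
Step 2 — Transfer function: H(jω) = 1/(1 + jωRC).
Step 3 — Denominator: 1 + jωRC = 1 + j·377·675·3.25e-08 = 1 + j0.00827.
Step 4 — H = 0.9999 - j0.00827.
Step 5 — Magnitude: |H| = 1 (-0.0 dB); phase: φ = -0.5°.

|H| = 1 (-0.0 dB), φ = -0.5°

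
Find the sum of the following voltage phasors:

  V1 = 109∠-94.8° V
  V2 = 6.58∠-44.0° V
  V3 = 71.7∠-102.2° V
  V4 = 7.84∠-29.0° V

Step 1 — Convert each phasor to rectangular form:
  V1 = 109·(cos(-94.8°) + j·sin(-94.8°)) = -9.121 - j108.6 V
  V2 = 6.58·(cos(-44.0°) + j·sin(-44.0°)) = 4.733 - j4.571 V
  V3 = 71.7·(cos(-102.2°) + j·sin(-102.2°)) = -15.15 - j70.08 V
  V4 = 7.84·(cos(-29.0°) + j·sin(-29.0°)) = 6.857 - j3.801 V
Step 2 — Sum components: V_total = -12.68 - j187.1 V.
Step 3 — Convert to polar: |V_total| = 187.5 V, ∠V_total = -93.9°.

V_total = 187.5∠-93.9° V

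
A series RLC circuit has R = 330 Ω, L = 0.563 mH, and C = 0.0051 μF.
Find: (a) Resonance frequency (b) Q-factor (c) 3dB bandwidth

Step 1 — Resonance condition Im(Z)=0 gives ω₀ = 1/√(LC).
Step 2 — ω₀ = 1/√(0.000563·5.1e-09) = 5.901e+05 rad/s.
Step 3 — f₀ = ω₀/(2π) = 9.392e+04 Hz.
Step 4 — Series Q: Q = ω₀L/R = 5.901e+05·0.000563/330 = 1.007.
Step 5 — 3dB bandwidth: Δω = ω₀/Q = 5.861e+05 rad/s; BW = Δω/(2π) = 9.329e+04 Hz.

(a) f₀ = 9.392e+04 Hz  (b) Q = 1.007  (c) BW = 9.329e+04 Hz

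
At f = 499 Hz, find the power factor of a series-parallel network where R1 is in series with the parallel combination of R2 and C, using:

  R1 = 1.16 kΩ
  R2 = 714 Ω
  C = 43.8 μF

Step 1 — Angular frequency: ω = 2π·f = 2π·499 = 3135 rad/s.
Step 2 — Component impedances:
  R1: Z = R = 1160 Ω
  R2: Z = R = 714 Ω
  C: Z = 1/(jωC) = -j/(ω·C) = 0 - j7.282 Ω
Step 3 — Parallel branch: R2 || C = 1/(1/R2 + 1/C) = 0.07426 - j7.281 Ω.
Step 4 — Series with R1: Z_total = R1 + (R2 || C) = 1160 - j7.281 Ω = 1160∠-0.4° Ω.
Step 5 — Power factor: PF = cos(φ) = Re(Z)/|Z| = 1160/1160 = 1.
Step 6 — Type: Im(Z) = -7.281 ⇒ leading (phase φ = -0.4°).

PF = 1 (leading, φ = -0.4°)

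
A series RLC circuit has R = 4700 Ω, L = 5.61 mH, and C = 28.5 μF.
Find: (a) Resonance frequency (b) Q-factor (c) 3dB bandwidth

Step 1 — Resonance: ω₀ = 1/√(LC) = 1/√(0.00561·2.85e-05) = 2501 rad/s.
Step 2 — f₀ = ω₀/(2π) = 398 Hz.
Step 3 — Series Q: Q = ω₀L/R = 2501·0.00561/4700 = 0.002985.
Step 4 — Bandwidth: Δω = ω₀/Q = 8.378e+05 rad/s; BW = Δω/(2π) = 1.333e+05 Hz.

(a) f₀ = 398 Hz  (b) Q = 0.002985  (c) BW = 1.333e+05 Hz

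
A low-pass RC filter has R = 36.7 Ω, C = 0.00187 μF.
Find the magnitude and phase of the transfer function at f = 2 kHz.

Step 1 — Angular frequency: ω = 2π·2000 = 1.257e+04 rad/s.
Step 2 — Transfer function: H(jω) = 1/(1 + jωRC).
Step 3 — Denominator: 1 + jωRC = 1 + j·1.257e+04·36.7·1.87e-09 = 1 + j0.0008624.
Step 4 — H = 1 - j0.0008624.
Step 5 — Magnitude: |H| = 1 (-0.0 dB); phase: φ = -0.0°.

|H| = 1 (-0.0 dB), φ = -0.0°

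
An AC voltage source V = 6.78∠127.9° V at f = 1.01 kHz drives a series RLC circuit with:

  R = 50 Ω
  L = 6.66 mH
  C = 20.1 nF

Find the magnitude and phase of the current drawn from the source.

Step 1 — Angular frequency: ω = 2π·f = 2π·1010 = 6346 rad/s.
Step 2 — Component impedances:
  R: Z = R = 50 Ω
  L: Z = jωL = j·6346·0.00666 = 0 + j42.26 Ω
  C: Z = 1/(jωC) = -j/(ω·C) = 0 - j7840 Ω
Step 3 — Series combination: Z_total = R + L + C = 50 - j7797 Ω = 7798∠-89.6° Ω.
Step 4 — Source phasor: V = 6.78∠127.9° V = -4.165 + j5.35 V.
Step 5 — Ohm's law: I = V / Z_total = (-4.165 + j5.35) / (50 - j7797) = -0.0006895 - j0.0005297 A.
Step 6 — Convert to polar: |I| = 0.0008695 A, ∠I = -142.5°.

I = 0.0008695∠-142.5° A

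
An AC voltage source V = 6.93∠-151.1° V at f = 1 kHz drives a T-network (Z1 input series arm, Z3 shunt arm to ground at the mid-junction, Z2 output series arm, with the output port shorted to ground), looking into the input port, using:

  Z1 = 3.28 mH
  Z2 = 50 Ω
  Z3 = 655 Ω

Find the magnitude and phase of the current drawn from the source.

Step 1 — Angular frequency: ω = 2π·f = 2π·1000 = 6283 rad/s.
Step 2 — Component impedances:
  Z1: Z = jωL = j·6283·0.00328 = 0 + j20.61 Ω
  Z2: Z = R = 50 Ω
  Z3: Z = R = 655 Ω
Step 3 — With the output port shorted to ground, the output series arm Z2 runs from the junction to ground; the shunt arm Z3 also runs from the junction to ground. They appear in parallel: Z3 || Z2 = 46.45 Ω.
Step 4 — Series with input arm Z1: Z_in = Z1 + (Z3 || Z2) = 46.45 + j20.61 Ω = 50.82∠23.9° Ω.
Step 5 — Source phasor: V = 6.93∠-151.1° V = -6.067 - j3.349 V.
Step 6 — Ohm's law: I = V / Z_total = (-6.067 - j3.349) / (46.45 + j20.61) = -0.1358 - j0.01183 A.
Step 7 — Convert to polar: |I| = 0.1364 A, ∠I = -175.0°.

I = 0.1364∠-175.0° A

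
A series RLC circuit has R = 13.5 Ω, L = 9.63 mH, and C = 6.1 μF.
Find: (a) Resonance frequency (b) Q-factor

Step 1 — Resonance condition Im(Z)=0 gives ω₀ = 1/√(LC).
Step 2 — ω₀ = 1/√(0.00963·6.1e-06) = 4126 rad/s.
Step 3 — f₀ = ω₀/(2π) = 656.7 Hz.
Step 4 — Series Q: Q = ω₀L/R = 4126·0.00963/13.5 = 2.943.

(a) f₀ = 656.7 Hz  (b) Q = 2.943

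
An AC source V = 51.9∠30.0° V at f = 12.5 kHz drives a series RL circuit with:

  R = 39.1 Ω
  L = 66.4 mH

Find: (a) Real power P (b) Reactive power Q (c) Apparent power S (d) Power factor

Step 1 — Angular frequency: ω = 2π·f = 2π·1.25e+04 = 7.854e+04 rad/s.
Step 2 — Component impedances:
  R: Z = R = 39.1 Ω
  L: Z = jωL = j·7.854e+04·0.0664 = 0 + j5215 Ω
Step 3 — Series combination: Z_total = R + L = 39.1 + j5215 Ω = 5215∠89.6° Ω.
Step 4 — Source phasor: V = 51.9∠30.0° V = 44.95 + j25.95 V.
Step 5 — Current: I = V / Z = 0.00504 - j0.008581 A = 0.009952∠-59.6° A.
Step 6 — Complex power: S = V·I* = 0.003872 + j0.5165 VA.
Step 7 — Real power: P = Re(S) = 0.003872 W.
Step 8 — Reactive power: Q = Im(S) = 0.5165 VAR.
Step 9 — Apparent power: |S| = 0.5165 VA.
Step 10 — Power factor: PF = P/|S| = 0.007497 (lagging).

(a) P = 0.003872 W  (b) Q = 0.5165 VAR  (c) S = 0.5165 VA  (d) PF = 0.007497 (lagging)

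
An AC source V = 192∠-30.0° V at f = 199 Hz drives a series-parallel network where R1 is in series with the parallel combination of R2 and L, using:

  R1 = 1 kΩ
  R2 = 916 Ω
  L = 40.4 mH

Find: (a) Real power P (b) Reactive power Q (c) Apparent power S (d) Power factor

Step 1 — Angular frequency: ω = 2π·f = 2π·199 = 1250 rad/s.
Step 2 — Component impedances:
  R1: Z = R = 1000 Ω
  R2: Z = R = 916 Ω
  L: Z = jωL = j·1250·0.0404 = 0 + j50.51 Ω
Step 3 — Parallel branch: R2 || L = 1/(1/R2 + 1/L) = 2.777 + j50.36 Ω.
Step 4 — Series with R1: Z_total = R1 + (R2 || L) = 1003 + j50.36 Ω = 1004∠2.9° Ω.
Step 5 — Source phasor: V = 192∠-30.0° V = 166.3 - j96 V.
Step 6 — Current: I = V / Z = 0.1606 - j0.1038 A = 0.1912∠-32.9° A.
Step 7 — Complex power: S = V·I* = 36.67 + j1.842 VA.
Step 8 — Real power: P = Re(S) = 36.67 W.
Step 9 — Reactive power: Q = Im(S) = 1.842 VAR.
Step 10 — Apparent power: |S| = 36.72 VA.
Step 11 — Power factor: PF = P/|S| = 0.9987 (lagging).

(a) P = 36.67 W  (b) Q = 1.842 VAR  (c) S = 36.72 VA  (d) PF = 0.9987 (lagging)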